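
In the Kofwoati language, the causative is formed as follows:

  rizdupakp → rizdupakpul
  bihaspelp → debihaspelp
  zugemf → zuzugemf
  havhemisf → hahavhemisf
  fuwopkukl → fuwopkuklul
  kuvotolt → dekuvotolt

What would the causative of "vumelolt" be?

rizdupakp and bihaspelp both end in -p yet inflect differently (rizdupakpul, debihaspelp), so the final letter is not what conditions the rule; the second-to-last letter is.
"vumelolt" has second-to-last letter 'l'. The stems whose second-to-last letter is 'l' (kuvotolt → dekuvotolt, bihaspelp → debihaspelp) add the prefix de-.
So vumelolt → devumelolt.

devumelolt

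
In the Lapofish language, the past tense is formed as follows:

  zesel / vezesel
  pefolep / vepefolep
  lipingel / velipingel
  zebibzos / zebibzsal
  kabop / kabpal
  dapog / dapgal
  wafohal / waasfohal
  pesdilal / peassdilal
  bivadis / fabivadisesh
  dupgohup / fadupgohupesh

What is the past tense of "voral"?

voasral

pefolep and kabop both end in -p yet inflect differently (vepefolep, kabpal), so the final letter is not what conditions the rule; the last vowel is.
"voral" has last vowel 'a'. The stems whose last vowel is 'a' (wafohal → waasfohal, pesdilal → peassdilal) insert -as- after the first vowel.
The other patterns: stems whose last vowel is 'e' add the prefix ve-; stems whose last vowel is 'o' delete the last vowel and add -al; stems whose last vowel is 'i' or 'u' add fa- … -esh around the stem.
So voral → voasral.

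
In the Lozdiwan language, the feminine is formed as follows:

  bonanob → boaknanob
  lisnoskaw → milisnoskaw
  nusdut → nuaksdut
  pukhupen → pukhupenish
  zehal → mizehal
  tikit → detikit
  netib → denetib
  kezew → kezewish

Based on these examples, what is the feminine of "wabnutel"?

lisnoskaw and kezew both end in -w yet inflect differently (milisnoskaw, kezewish), so the final letter is not what conditions the rule; the last vowel is.
"wabnutel" has last vowel 'e'. The stems whose last vowel is 'e' (kezew → kezewish, pukhupen → pukhupenish) add -ish.
The other patterns: stems whose last vowel is 'o' or 'u' insert -ak- after the first vowel; stems whose last vowel is 'a' add the prefix mi-; stems whose last vowel is 'i' add the prefix de-.
So wabnutel → wabnutelish.

wabnutelish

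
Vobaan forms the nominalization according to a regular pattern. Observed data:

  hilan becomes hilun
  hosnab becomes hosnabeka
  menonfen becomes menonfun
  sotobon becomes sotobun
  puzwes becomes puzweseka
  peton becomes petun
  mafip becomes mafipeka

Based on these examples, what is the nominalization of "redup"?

"redup" ends in -p. The one such stem in the data (mafip → mafipeka) adds -eka, so the same rule applies.
The other pattern: stems ending in -n change the last vowel to 'u'.
So redup → redupeka.

redupeka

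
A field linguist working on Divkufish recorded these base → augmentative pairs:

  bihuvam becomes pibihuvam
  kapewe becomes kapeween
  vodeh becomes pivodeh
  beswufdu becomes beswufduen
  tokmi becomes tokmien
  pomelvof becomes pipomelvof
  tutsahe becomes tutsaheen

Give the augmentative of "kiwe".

"kiwe" ends in a vowel. The stems ending in a vowel (tokmi → tokmien, kapewe → kapeween, tutsahe → tutsaheen) add -en.
The other pattern: stems ending in a consonant add the prefix pi-.
So kiwe → kiween.

kiween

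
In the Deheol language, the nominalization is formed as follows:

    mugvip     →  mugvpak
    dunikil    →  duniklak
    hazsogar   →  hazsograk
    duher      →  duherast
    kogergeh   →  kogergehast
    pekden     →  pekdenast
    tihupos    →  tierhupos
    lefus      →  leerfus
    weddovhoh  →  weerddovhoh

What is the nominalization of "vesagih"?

hazsogar and duher both end in -r yet inflect differently (hazsograk, duherast), so the final letter is not what conditions the rule; the last vowel is.
"vesagih" has last vowel 'i'. The stems whose last vowel is 'i' (mugvip → mugvpak, dunikil → duniklak) delete the last vowel and add -ak.
The other patterns: stems whose last vowel is 'e' add -ast; stems whose last vowel is 'o' or 'u' insert -er- after the first vowel.
So vesagih → vesaghak.

vesaghak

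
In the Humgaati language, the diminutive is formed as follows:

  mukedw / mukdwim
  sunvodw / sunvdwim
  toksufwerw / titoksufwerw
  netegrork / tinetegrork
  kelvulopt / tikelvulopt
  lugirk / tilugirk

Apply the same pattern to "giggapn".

mukedw and toksufwerw both end in -w yet inflect differently (mukdwim, titoksufwerw), so the final letter is not what conditions the rule; the second-to-last letter is.
"giggapn" has second-to-last letter 'p'. The one such stem in the data (kelvulopt → tikelvulopt) adds the prefix ti-, so the same rule applies.
The other pattern: stems whose second-to-last letter is 'd' delete the last vowel and add -im.
So giggapn → tigiggapn.

tigiggapn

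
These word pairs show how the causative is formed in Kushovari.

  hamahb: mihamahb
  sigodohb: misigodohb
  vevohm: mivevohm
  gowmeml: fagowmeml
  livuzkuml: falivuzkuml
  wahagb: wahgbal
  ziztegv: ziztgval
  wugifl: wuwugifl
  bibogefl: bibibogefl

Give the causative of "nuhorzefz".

nunuhorzefz

"nuhorzefz" has second-to-last letter 'f'. The stems whose second-to-last letter is 'f' (wugifl → wuwugifl, bibogefl → bibibogefl) repeat the first consonant+vowel as a prefix.
The other patterns: stems whose second-to-last letter is 'h' add the prefix mi-; stems whose second-to-last letter is 'm' add the prefix fa-; stems whose second-to-last letter is 'g' delete the last vowel and add -al.
So nuhorzefz → nunuhorzefz.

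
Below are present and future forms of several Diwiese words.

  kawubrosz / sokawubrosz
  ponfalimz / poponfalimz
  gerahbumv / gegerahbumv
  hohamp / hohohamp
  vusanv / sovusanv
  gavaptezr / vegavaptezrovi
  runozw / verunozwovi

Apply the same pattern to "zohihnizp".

vezohihnizpovi

ponfalimz and kawubrosz both end in -z yet inflect differently (poponfalimz, sokawubrosz), so the final letter is not what conditions the rule; the second-to-last letter is.
"zohihnizp" has second-to-last letter 'z'. The stems whose second-to-last letter is 'z' (gavaptezr → vegavaptezrovi, runozw → verunozwovi) add ve- … -ovi around the stem.
So zohihnizp → vezohihnizpovi.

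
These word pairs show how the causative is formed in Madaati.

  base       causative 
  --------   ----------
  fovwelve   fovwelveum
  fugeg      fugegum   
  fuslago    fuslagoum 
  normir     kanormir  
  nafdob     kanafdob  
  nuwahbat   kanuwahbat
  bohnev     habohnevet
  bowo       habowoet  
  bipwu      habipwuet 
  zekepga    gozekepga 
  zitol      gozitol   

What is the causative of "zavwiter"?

gozavwiter

fuslago and bowo both end in -o yet inflect differently (fuslagoum, habowoet), so the final letter is not what conditions the rule; the first letter is.
"zavwiter" begins with z-. The stems beginning with z- (zekepga → gozekepga, zitol → gozitol) add the prefix go-.
So zavwiter → gozavwiter.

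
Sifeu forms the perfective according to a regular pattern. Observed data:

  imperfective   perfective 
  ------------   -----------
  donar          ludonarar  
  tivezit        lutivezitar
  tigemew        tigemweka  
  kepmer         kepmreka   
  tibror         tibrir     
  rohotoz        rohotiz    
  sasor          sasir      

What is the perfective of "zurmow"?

donar and kepmer both end in -r yet inflect differently (ludonarar, kepmreka), so the final letter is not what conditions the rule; the last vowel is.
"zurmow" has last vowel 'o'. The stems whose last vowel is 'o' (tibror → tibrir, rohotoz → rohotiz, sasor → sasir) change the last vowel to 'i'.
So zurmow → zurmiw.

zurmiw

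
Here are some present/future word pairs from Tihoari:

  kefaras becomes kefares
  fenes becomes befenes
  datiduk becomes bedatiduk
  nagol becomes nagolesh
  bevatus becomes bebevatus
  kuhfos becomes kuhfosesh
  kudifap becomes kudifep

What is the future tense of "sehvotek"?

"sehvotek" has last vowel 'e'. The one such stem in the data (fenes → befenes) adds the prefix be-, so the same rule applies.
So sehvotek → besehvotek.

besehvotek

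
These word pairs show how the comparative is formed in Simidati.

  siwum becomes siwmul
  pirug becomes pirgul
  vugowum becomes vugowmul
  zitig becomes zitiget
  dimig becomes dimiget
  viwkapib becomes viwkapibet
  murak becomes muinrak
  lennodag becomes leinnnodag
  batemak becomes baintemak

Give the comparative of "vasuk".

vaskul

"vasuk" has last vowel 'u'. The stems whose last vowel is 'u' (siwum → siwmul, pirug → pirgul, vugowum → vugowmul) delete the last vowel and add -ul.
The other patterns: stems whose last vowel is 'i' add -et; stems whose last vowel is 'a' insert -in- after the first vowel.
So vasuk → vaskul.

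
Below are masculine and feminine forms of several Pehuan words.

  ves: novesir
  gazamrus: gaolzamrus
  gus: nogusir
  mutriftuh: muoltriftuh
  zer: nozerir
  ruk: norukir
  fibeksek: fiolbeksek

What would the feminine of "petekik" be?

gus and gazamrus both end in -s yet inflect differently (nogusir, gaolzamrus), so the final letter is not what conditions the rule; the number of vowels is.
"petekik" has 3 vowels. The stems with 3 vowels (mutriftuh → muoltriftuh, gazamrus → gaolzamrus, fibeksek → fiolbeksek) insert -ol- after the first vowel.
The other pattern: stems with 1 vowel add no- … -ir around the stem.
So petekik → peoltekik.

peoltekik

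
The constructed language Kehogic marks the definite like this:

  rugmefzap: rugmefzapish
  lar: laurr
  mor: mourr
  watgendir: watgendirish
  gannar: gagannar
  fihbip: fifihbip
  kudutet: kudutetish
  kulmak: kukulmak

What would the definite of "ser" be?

seurr

lar and gannar both end in -r yet inflect differently (laurr, gagannar), so the final letter is not what conditions the rule; the number of vowels is.
"ser" has 1 vowel. The stems with 1 vowel (lar → laurr, mor → mourr) insert -ur- after the first vowel.
So ser → seurr.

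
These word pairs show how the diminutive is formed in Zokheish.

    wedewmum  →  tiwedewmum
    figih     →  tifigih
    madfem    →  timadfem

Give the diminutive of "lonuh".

tilonuh

Every pair shown (wedewmum → tiwedewmum, figih → tifigih, madfem → timadfem) follows the same rule: add the prefix ti-.
So lonuh → tilonuh.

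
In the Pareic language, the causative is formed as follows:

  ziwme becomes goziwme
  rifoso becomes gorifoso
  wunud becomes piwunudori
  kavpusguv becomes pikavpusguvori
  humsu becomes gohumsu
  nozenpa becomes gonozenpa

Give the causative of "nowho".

gonowho

kavpusguv and humsu both have last vowel 'u' yet inflect differently (pikavpusguvori, gohumsu), so the last vowel is not what conditions the rule; whether the stem ends in a vowel or a consonant is.
"nowho" ends in a vowel. The stems ending in a vowel (rifoso → gorifoso, ziwme → goziwme, humsu → gohumsu) add the prefix go-.
So nowho → gonowho.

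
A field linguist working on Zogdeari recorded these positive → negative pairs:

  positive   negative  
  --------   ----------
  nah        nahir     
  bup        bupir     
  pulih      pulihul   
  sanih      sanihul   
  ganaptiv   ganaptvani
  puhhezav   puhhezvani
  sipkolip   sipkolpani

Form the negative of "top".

topir

nah and pulih both end in -h yet inflect differently (nahir, pulihul), so the final letter is not what conditions the rule; the number of vowels is.
"top" has 1 vowel. The stems with 1 vowel (nah → nahir, bup → bupir) add -ir.
So top → topir.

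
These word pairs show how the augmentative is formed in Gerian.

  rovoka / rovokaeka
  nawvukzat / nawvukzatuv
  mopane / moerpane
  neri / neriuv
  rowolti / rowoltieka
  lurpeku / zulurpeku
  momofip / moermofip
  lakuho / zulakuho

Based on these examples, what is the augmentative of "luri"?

zuluri

rowolti and neri both end in -i yet inflect differently (rowoltieka, neriuv), so the final letter is not what conditions the rule; the first letter is.
"luri" begins with l-. The stems beginning with l- (lakuho → zulakuho, lurpeku → zulurpeku) add the prefix zu-.
So luri → zuluri.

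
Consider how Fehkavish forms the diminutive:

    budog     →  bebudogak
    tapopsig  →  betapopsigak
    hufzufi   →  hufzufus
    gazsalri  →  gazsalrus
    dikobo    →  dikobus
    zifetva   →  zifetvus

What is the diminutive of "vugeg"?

tapopsig and gazsalri both have last vowel 'i' yet inflect differently (betapopsigak, gazsalrus), so the last vowel is not what conditions the rule; whether the stem ends in a vowel or a consonant is.
"vugeg" ends in a consonant. The stems ending in a consonant (budog → bebudogak, tapopsig → betapopsigak) add be- … -ak around the stem.
The other pattern: stems ending in a vowel drop the final letter and add -us.
So vugeg → bevugegak.

bevugegak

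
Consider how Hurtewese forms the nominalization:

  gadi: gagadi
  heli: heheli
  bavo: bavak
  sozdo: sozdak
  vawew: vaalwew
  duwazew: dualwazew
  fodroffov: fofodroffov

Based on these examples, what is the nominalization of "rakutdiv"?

rarakutdiv

bavo and fodroffov both have last vowel 'o' yet inflect differently (bavak, fofodroffov), so the last vowel is not what conditions the rule; the final letter is.
"rakutdiv" ends in -v. The one such stem in the data (fodroffov → fofodroffov) repeats the first consonant+vowel as a prefix (as do gadi, heli), so the same rule applies.
The other patterns: stems ending in -w insert -al- after the first vowel; stems ending in -o drop the final letter and add -ak.
So rakutdiv → rarakutdiv.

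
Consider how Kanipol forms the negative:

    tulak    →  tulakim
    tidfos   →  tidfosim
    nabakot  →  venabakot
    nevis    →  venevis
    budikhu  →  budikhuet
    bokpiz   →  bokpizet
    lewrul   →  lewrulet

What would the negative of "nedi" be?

"nedi" begins with n-. The stems beginning with n- (nabakot → venabakot, nevis → venevis) add the prefix ve-.
The other patterns: stems beginning with t- add -im; stems beginning with b- or l- add -et.
So nedi → venedi.

venedi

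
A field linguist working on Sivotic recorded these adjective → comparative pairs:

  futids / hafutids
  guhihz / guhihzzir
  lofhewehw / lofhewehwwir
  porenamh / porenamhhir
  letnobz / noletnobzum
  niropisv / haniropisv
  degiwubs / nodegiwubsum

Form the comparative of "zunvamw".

zunvamwwir

guhihz and letnobz both end in -z yet inflect differently (guhihzzir, noletnobzum), so the final letter is not what conditions the rule; the second-to-last letter is.
"zunvamw" has second-to-last letter 'm'. The one such stem in the data (porenamh → porenamhhir) doubles the final consonant and adds -ir (as do guhihz, lofhewehw), so the same rule applies.
The other patterns: stems whose second-to-last letter is 'b' add no- … -um around the stem; stems whose second-to-last letter is 'd' or 's' add the prefix ha-.
So zunvamw → zunvamwwir.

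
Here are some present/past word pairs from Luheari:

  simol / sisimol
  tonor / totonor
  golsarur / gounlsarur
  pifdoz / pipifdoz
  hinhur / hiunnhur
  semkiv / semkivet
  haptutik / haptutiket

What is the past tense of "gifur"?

giunfur

"gifur" has last vowel 'u'. The stems whose last vowel is 'u' (hinhur → hiunnhur, golsarur → gounlsarur) insert -un- after the first vowel.
The other patterns: stems whose last vowel is 'o' repeat the first consonant+vowel as a prefix; stems whose last vowel is 'i' add -et.
So gifur → giunfur.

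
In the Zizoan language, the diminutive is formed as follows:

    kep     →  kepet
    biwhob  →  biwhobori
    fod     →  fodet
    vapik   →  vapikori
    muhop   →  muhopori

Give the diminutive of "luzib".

luzibori

muhop and kep both end in -p yet inflect differently (muhopori, kepet), so the final letter is not what conditions the rule; the number of vowels is.
"luzib" has 2 vowels. The stems with 2 vowels (muhop → muhopori, vapik → vapikori, biwhob → biwhobori) add -ori.
So luzib → luzibori.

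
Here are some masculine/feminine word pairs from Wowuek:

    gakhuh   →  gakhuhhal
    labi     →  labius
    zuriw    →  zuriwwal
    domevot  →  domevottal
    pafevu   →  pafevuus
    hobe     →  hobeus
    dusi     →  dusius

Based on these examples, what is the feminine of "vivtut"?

vivtuttal

labi and zuriw both have last vowel 'i' yet inflect differently (labius, zuriwwal), so the last vowel is not what conditions the rule; whether the stem ends in a vowel or a consonant is.
"vivtut" ends in a consonant. The stems ending in a consonant (zuriw → zuriwwal, domevot → domevottal, gakhuh → gakhuhhal) double the final consonant and add -al.
So vivtut → vivtuttal.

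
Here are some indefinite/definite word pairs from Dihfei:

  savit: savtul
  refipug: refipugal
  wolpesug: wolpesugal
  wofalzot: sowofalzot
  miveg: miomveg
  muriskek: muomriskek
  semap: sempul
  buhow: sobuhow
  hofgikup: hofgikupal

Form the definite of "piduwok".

sopiduwok

"piduwok" has last vowel 'o'. The stems whose last vowel is 'o' (buhow → sobuhow, wofalzot → sowofalzot) add the prefix so-.
So piduwok → sopiduwok.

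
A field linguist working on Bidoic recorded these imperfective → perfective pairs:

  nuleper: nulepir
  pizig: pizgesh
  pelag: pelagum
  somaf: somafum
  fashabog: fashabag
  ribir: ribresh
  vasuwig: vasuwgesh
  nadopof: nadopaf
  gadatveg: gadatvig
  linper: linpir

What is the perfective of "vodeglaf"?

"vodeglaf" has last vowel 'a'. The stems whose last vowel is 'a' (somaf → somafum, pelag → pelagum) add -um.
The other patterns: stems whose last vowel is 'e' change the last vowel to 'i'; stems whose last vowel is 'o' change the last vowel to 'a'; stems whose last vowel is 'i' delete the last vowel and add -esh.
So vodeglaf → vodeglafum.

vodeglafum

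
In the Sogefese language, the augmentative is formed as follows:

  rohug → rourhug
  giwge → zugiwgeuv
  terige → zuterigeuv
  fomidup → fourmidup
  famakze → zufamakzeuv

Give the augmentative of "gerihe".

famakze and fomidup both begin with f- yet inflect differently (zufamakzeuv, fourmidup), so the first letter is not what conditions the rule; the final letter is.
"gerihe" ends in -e. The stems ending in -e (giwge → zugiwgeuv, terige → zuterigeuv, famakze → zufamakzeuv) add zu- … -uv around the stem.
The other pattern: stems ending in -g or -p insert -ur- after the first vowel.
So gerihe → zugeriheuv.

zugeriheuv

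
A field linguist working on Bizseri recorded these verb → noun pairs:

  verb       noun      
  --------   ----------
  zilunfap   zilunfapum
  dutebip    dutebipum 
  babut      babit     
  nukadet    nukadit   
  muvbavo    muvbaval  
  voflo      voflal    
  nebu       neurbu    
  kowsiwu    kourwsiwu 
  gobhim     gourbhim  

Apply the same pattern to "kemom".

babut and nebu both have last vowel 'u' yet inflect differently (babit, neurbu), so the last vowel is not what conditions the rule; the final letter is.
"kemom" ends in -m. The one such stem in the data (gobhim → gourbhim) inserts -ur- after the first vowel (as do nebu, kowsiwu), so the same rule applies.
The other patterns: stems ending in -p add -um; stems ending in -t change the last vowel to 'i'; stems ending in -o drop the final letter and add -al.
So kemom → keurmom.

keurmom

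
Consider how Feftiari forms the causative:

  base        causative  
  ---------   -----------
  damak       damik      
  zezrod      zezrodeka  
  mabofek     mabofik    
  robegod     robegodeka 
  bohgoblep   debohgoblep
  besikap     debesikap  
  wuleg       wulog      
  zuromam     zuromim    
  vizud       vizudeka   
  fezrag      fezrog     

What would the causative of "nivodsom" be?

nivodsim

besikap and fezrag both have last vowel 'a' yet inflect differently (debesikap, fezrog), so the last vowel is not what conditions the rule; the final letter is.
"nivodsom" ends in -m. The one such stem in the data (zuromam → zuromim) changes the last vowel to 'i' (as do damak, mabofek), so the same rule applies.
So nivodsom → nivodsim.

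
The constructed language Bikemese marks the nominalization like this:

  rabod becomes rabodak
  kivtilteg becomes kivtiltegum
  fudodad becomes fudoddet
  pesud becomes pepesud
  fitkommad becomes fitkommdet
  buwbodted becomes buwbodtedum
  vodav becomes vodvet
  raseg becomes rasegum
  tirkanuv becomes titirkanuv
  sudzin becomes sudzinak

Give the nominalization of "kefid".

kefidak

"kefid" has last vowel 'i'. The one such stem in the data (sudzin → sudzinak) adds -ak, so the same rule applies.
So kefid → kefidak.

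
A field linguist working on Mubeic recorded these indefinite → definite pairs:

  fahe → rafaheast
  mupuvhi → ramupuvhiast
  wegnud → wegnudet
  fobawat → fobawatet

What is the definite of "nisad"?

fahe and fobawat both begin with f- yet inflect differently (rafaheast, fobawatet), so the first letter is not what conditions the rule; whether the stem ends in a vowel or a consonant is.
"nisad" ends in a consonant. The stems ending in a consonant (wegnud → wegnudet, fobawat → fobawatet) add -et.
The other pattern: stems ending in a vowel add ra- … -ast around the stem.
So nisad → nisadet.

nisadet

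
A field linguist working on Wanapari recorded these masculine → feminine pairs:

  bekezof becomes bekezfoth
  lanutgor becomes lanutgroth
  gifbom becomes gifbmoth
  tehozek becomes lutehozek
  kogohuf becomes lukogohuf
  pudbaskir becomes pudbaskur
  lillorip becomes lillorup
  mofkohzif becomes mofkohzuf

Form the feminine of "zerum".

bekezof and kogohuf both end in -f yet inflect differently (bekezfoth, lukogohuf), so the final letter is not what conditions the rule; the last vowel is.
"zerum" has last vowel 'u'. The one such stem in the data (kogohuf → lukogohuf) adds the prefix lu-, so the same rule applies.
So zerum → luzerum.

luzerum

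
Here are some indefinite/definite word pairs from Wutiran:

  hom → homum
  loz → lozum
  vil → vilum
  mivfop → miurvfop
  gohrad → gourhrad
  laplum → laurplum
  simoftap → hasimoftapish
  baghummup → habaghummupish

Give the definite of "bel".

belum

hom and laplum both end in -m yet inflect differently (homum, laurplum), so the final letter is not what conditions the rule; the number of vowels is.
"bel" has 1 vowel. The stems with 1 vowel (hom → homum, loz → lozum, vil → vilum) add -um.
So bel → belum.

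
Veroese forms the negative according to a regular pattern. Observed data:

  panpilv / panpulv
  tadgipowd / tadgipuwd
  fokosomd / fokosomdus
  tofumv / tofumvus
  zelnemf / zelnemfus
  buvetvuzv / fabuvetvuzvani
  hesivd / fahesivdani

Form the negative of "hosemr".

hosemrus

tadgipowd and fokosomd both end in -d yet inflect differently (tadgipuwd, fokosomdus), so the final letter is not what conditions the rule; the second-to-last letter is.
"hosemr" has second-to-last letter 'm'. The stems whose second-to-last letter is 'm' (fokosomd → fokosomdus, tofumv → tofumvus, zelnemf → zelnemfus) add -us.
The other patterns: stems whose second-to-last letter is 'l' or 'w' change the last vowel to 'u'; stems whose second-to-last letter is 'v' or 'z' add fa- … -ani around the stem.
So hosemr → hosemrus.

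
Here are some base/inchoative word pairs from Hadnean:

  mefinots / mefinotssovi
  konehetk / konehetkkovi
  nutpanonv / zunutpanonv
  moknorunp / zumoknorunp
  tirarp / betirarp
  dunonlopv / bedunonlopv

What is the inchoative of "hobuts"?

hobutssovi

moknorunp and tirarp both end in -p yet inflect differently (zumoknorunp, betirarp), so the final letter is not what conditions the rule; the second-to-last letter is.
"hobuts" has second-to-last letter 't'. The stems whose second-to-last letter is 't' (mefinots → mefinotssovi, konehetk → konehetkkovi) double the final consonant and add -ovi.
So hobuts → hobutssovi.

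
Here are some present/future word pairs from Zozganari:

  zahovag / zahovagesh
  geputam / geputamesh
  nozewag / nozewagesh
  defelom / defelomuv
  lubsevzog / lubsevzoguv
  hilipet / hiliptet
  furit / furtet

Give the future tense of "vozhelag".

zahovag and lubsevzog both end in -g yet inflect differently (zahovagesh, lubsevzoguv), so the final letter is not what conditions the rule; the last vowel is.
"vozhelag" has last vowel 'a'. The stems whose last vowel is 'a' (geputam → geputamesh, zahovag → zahovagesh, nozewag → nozewagesh) add -esh.
The other patterns: stems whose last vowel is 'o' add -uv; stems whose last vowel is 'e' or 'i' delete the last vowel and add -et.
So vozhelag → vozhelagesh.

vozhelagesh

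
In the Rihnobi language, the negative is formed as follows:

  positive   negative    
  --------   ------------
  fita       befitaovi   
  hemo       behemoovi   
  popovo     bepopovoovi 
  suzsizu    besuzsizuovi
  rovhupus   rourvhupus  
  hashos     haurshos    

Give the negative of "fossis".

suzsizu and rovhupus both have last vowel 'u' yet inflect differently (besuzsizuovi, rourvhupus), so the last vowel is not what conditions the rule; whether the stem ends in a vowel or a consonant is.
"fossis" ends in a consonant. The stems ending in a consonant (rovhupus → rourvhupus, hashos → haurshos) insert -ur- after the first vowel.
The other pattern: stems ending in a vowel add be- … -ovi around the stem.
So fossis → fourssis.

fourssis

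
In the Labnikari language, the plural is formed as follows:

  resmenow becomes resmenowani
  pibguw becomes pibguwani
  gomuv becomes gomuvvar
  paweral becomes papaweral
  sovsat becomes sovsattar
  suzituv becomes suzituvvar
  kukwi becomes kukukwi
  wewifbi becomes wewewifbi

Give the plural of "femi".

fefemi

pibguw and gomuv both have last vowel 'u' yet inflect differently (pibguwani, gomuvvar), so the last vowel is not what conditions the rule; the final letter is.
"femi" ends in -i. The stems ending in -i (wewifbi → wewewifbi, kukwi → kukukwi) repeat the first consonant+vowel as a prefix.
The other patterns: stems ending in -w add -ani; stems ending in -t or -v double the final consonant and add -ar.
So femi → fefemi.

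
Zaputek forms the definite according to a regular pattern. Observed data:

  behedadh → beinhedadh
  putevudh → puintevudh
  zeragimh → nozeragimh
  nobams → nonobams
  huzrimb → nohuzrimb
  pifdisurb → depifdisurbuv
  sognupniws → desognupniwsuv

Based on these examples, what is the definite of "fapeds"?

fainpeds

behedadh and zeragimh both end in -h yet inflect differently (beinhedadh, nozeragimh), so the final letter is not what conditions the rule; the second-to-last letter is.
"fapeds" has second-to-last letter 'd'. The stems whose second-to-last letter is 'd' (behedadh → beinhedadh, putevudh → puintevudh) insert -in- after the first vowel.
The other patterns: stems whose second-to-last letter is 'm' add the prefix no-; stems whose second-to-last letter is 'r' or 'w' add de- … -uv around the stem.
So fapeds → fainpeds.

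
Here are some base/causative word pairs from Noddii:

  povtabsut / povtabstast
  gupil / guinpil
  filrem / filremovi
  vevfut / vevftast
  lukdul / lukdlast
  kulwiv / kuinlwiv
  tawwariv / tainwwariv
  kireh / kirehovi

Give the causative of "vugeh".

"vugeh" has last vowel 'e'. The stems whose last vowel is 'e' (kireh → kirehovi, filrem → filremovi) add -ovi.
So vugeh → vugehovi.

vugehovi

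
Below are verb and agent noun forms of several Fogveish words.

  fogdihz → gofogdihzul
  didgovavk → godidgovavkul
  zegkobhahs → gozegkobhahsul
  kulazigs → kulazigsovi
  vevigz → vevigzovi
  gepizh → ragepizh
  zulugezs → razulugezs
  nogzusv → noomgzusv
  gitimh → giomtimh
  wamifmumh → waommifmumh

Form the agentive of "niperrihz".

goniperrihzul

zegkobhahs and kulazigs both end in -s yet inflect differently (gozegkobhahsul, kulazigsovi), so the final letter is not what conditions the rule; the second-to-last letter is.
"niperrihz" has second-to-last letter 'h'. The stems whose second-to-last letter is 'h' (fogdihz → gofogdihzul, zegkobhahs → gozegkobhahsul) add go- … -ul around the stem.
So niperrihz → goniperrihzul.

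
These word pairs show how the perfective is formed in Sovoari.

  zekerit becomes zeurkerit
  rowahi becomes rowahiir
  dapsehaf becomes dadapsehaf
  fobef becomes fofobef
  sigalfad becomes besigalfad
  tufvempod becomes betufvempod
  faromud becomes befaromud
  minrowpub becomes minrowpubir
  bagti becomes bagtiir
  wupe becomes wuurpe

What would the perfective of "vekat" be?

"vekat" ends in -t. The one such stem in the data (zekerit → zeurkerit) inserts -ur- after the first vowel (as does wupe), so the same rule applies.
The other patterns: stems ending in -b or -i add -ir; stems ending in -f repeat the first consonant+vowel as a prefix; stems ending in -d add the prefix be-.
So vekat → veurkat.

veurkat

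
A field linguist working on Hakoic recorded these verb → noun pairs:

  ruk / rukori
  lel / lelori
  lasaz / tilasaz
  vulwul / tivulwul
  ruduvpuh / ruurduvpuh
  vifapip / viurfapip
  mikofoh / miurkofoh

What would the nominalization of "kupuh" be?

lel and vulwul both end in -l yet inflect differently (lelori, tivulwul), so the final letter is not what conditions the rule; the number of vowels is.
"kupuh" has 2 vowels. The stems with 2 vowels (lasaz → tilasaz, vulwul → tivulwul) add the prefix ti-.
The other patterns: stems with 1 vowel add -ori; stems with 3 vowels insert -ur- after the first vowel.
So kupuh → tikupuh.

tikupuh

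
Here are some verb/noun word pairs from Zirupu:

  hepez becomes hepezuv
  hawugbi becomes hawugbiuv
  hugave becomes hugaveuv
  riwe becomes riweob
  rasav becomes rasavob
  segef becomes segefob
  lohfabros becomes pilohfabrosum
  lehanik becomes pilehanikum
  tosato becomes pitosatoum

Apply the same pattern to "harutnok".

hugave and riwe both end in -e yet inflect differently (hugaveuv, riweob), so the final letter is not what conditions the rule; the first letter is.
"harutnok" begins with h-. The stems beginning with h- (hepez → hepezuv, hawugbi → hawugbiuv, hugave → hugaveuv) add -uv.
The other patterns: stems beginning with r- or s- add -ob; stems beginning with l- or t- add pi- … -um around the stem.
So harutnok → harutnokuv.

harutnokuv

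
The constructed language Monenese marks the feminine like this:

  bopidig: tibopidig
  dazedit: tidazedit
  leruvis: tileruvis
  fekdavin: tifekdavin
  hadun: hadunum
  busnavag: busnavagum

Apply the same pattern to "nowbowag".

nowbowagum

fekdavin and hadun both end in -n yet inflect differently (tifekdavin, hadunum), so the final letter is not what conditions the rule; the last vowel is.
"nowbowag" has last vowel 'a'. The one such stem in the data (busnavag → busnavagum) adds -um, so the same rule applies.
The other pattern: stems whose last vowel is 'i' add the prefix ti-.
So nowbowag → nowbowagum.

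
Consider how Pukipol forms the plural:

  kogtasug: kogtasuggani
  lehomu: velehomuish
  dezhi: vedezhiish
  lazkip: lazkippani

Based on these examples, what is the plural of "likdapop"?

lazkip and dezhi both have last vowel 'i' yet inflect differently (lazkippani, vedezhiish), so the last vowel is not what conditions the rule; whether the stem ends in a vowel or a consonant is.
"likdapop" ends in a consonant. The stems ending in a consonant (lazkip → lazkippani, kogtasug → kogtasuggani) double the final consonant and add -ani.
The other pattern: stems ending in a vowel add ve- … -ish around the stem.
So likdapop → likdapoppani.

likdapoppani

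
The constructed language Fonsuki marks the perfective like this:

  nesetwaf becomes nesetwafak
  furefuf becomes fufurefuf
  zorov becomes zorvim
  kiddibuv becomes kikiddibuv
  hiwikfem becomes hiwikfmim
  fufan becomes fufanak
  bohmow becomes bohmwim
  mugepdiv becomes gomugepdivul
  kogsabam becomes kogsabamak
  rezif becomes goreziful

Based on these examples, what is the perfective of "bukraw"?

bukrawak

"bukraw" has last vowel 'a'. The stems whose last vowel is 'a' (fufan → fufanak, nesetwaf → nesetwafak, kogsabam → kogsabamak) add -ak.
So bukraw → bukrawak.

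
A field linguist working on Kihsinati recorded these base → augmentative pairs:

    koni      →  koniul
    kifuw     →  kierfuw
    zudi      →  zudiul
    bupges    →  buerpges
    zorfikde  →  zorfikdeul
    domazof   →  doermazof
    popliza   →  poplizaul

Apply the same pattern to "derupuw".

bupges and zorfikde both have last vowel 'e' yet inflect differently (buerpges, zorfikdeul), so the last vowel is not what conditions the rule; whether the stem ends in a vowel or a consonant is.
"derupuw" ends in a consonant. The stems ending in a consonant (kifuw → kierfuw, domazof → doermazof, bupges → buerpges) insert -er- after the first vowel.
So derupuw → deerrupuw.

deerrupuw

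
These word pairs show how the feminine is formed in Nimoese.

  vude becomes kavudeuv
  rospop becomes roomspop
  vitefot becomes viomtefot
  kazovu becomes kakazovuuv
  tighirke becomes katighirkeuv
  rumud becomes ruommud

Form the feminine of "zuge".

kazugeuv

kazovu and rumud both have last vowel 'u' yet inflect differently (kakazovuuv, ruommud), so the last vowel is not what conditions the rule; whether the stem ends in a vowel or a consonant is.
"zuge" ends in a vowel. The stems ending in a vowel (tighirke → katighirkeuv, vude → kavudeuv, kazovu → kakazovuuv) add ka- … -uv around the stem.
So zuge → kazugeuv.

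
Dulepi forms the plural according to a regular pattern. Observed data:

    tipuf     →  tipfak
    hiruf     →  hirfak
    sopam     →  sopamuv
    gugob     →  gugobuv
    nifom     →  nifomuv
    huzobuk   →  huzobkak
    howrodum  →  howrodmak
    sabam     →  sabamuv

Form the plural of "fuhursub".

fuhursbak

howrodum and nifom both end in -m yet inflect differently (howrodmak, nifomuv), so the final letter is not what conditions the rule; the last vowel is.
"fuhursub" has last vowel 'u'. The stems whose last vowel is 'u' (hiruf → hirfak, tipuf → tipfak, howrodum → howrodmak) delete the last vowel and add -ak.
So fuhursub → fuhursbak.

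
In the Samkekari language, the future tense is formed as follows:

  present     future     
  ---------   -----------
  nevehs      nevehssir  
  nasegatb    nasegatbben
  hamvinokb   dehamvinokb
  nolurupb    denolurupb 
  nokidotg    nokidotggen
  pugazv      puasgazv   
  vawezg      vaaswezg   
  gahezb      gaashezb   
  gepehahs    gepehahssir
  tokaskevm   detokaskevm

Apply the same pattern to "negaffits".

nasegatb and gahezb both end in -b yet inflect differently (nasegatbben, gaashezb), so the final letter is not what conditions the rule; the second-to-last letter is.
"negaffits" has second-to-last letter 't'. The stems whose second-to-last letter is 't' (nokidotg → nokidotggen, nasegatb → nasegatbben) double the final consonant and add -en.
The other patterns: stems whose second-to-last letter is 'z' insert -as- after the first vowel; stems whose second-to-last letter is 'h' double the final consonant and add -ir; stems whose second-to-last letter is 'k', 'p' or 'v' add the prefix de-.
So negaffits → negaffitssen.

negaffitssen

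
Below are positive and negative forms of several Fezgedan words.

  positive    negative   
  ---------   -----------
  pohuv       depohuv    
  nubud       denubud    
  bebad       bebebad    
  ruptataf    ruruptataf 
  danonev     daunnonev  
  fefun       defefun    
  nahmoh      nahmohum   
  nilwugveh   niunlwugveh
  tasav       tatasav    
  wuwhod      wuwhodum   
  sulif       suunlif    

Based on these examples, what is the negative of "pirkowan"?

pipirkowan

bebad and wuwhod both end in -d yet inflect differently (bebebad, wuwhodum), so the final letter is not what conditions the rule; the last vowel is.
"pirkowan" has last vowel 'a'. The stems whose last vowel is 'a' (tasav → tatasav, bebad → bebebad, ruptataf → ruruptataf) repeat the first consonant+vowel as a prefix.
So pirkowan → pipirkowan.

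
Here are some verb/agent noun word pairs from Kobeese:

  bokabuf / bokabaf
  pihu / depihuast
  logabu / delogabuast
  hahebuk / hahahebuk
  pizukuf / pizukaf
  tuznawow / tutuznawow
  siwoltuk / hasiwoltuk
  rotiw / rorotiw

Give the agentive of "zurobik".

hahebuk and pizukuf both have last vowel 'u' yet inflect differently (hahahebuk, pizukaf), so the last vowel is not what conditions the rule; the final letter is.
"zurobik" ends in -k. The stems ending in -k (hahebuk → hahahebuk, siwoltuk → hasiwoltuk) add the prefix ha-.
The other patterns: stems ending in -f change the last vowel to 'a'; stems ending in -u add de- … -ast around the stem; stems ending in -w repeat the first consonant+vowel as a prefix.
So zurobik → hazurobik.

hazurobik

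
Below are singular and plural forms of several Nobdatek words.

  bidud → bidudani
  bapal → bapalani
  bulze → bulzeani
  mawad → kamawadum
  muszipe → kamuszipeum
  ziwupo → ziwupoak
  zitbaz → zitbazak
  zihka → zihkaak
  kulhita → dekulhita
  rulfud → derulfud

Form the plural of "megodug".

kamegodugum

bidud and mawad both end in -d yet inflect differently (bidudani, kamawadum), so the final letter is not what conditions the rule; the first letter is.
"megodug" begins with m-. The stems beginning with m- (mawad → kamawadum, muszipe → kamuszipeum) add ka- … -um around the stem.
The other patterns: stems beginning with b- add -ani; stems beginning with z- add -ak; stems beginning with k- or r- add the prefix de-.
So megodug → kamegodugum.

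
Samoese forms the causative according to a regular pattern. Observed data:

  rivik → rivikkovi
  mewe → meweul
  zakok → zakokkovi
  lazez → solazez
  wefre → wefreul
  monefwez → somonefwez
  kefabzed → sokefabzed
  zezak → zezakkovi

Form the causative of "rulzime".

wefre and kefabzed both have last vowel 'e' yet inflect differently (wefreul, sokefabzed), so the last vowel is not what conditions the rule; the final letter is.
"rulzime" ends in -e. The stems ending in -e (wefre → wefreul, mewe → meweul) add -ul.
So rulzime → rulzimeul.

rulzimeul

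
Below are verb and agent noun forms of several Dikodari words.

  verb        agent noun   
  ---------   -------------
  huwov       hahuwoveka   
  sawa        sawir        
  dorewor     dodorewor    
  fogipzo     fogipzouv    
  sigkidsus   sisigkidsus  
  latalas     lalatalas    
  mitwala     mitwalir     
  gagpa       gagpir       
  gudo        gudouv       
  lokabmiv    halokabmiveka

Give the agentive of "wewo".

"wewo" ends in -o. The stems ending in -o (fogipzo → fogipzouv, gudo → gudouv) add -uv.
The other patterns: stems ending in -v add ha- … -eka around the stem; stems ending in -a drop the final letter and add -ir; stems ending in -r or -s repeat the first consonant+vowel as a prefix.
So wewo → wewouv.

wewouv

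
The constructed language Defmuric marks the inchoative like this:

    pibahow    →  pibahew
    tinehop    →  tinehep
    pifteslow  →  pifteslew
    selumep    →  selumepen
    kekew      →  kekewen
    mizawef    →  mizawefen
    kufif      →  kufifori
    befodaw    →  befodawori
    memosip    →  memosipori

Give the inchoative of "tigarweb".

tigarweben

"tigarweb" has last vowel 'e'. The stems whose last vowel is 'e' (selumep → selumepen, kekew → kekewen, mizawef → mizawefen) add -en.
So tigarweb → tigarweben.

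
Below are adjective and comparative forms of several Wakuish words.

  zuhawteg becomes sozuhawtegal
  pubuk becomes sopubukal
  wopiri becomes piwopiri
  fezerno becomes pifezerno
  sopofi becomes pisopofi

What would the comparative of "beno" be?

pibeno

zuhawteg and wopiri both have 3 vowels yet inflect differently (sozuhawtegal, piwopiri), so the number of vowels is not what conditions the rule; whether the stem ends in a vowel or a consonant is.
"beno" ends in a vowel. The stems ending in a vowel (wopiri → piwopiri, fezerno → pifezerno, sopofi → pisopofi) add the prefix pi-.
The other pattern: stems ending in a consonant add so- … -al around the stem.
So beno → pibeno.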